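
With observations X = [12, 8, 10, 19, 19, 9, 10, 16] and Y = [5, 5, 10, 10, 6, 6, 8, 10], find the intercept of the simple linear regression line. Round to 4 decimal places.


The slope is b1 = 0.1810.
Sample means are xbar = 12.8750 and ybar = 7.5000.
Intercept: b0 = 7.5000 - (0.1810)(12.8750) = 5.1695.

5.1695


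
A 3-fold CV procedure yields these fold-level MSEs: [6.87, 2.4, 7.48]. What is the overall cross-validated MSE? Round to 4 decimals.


Add all fold MSEs: 16.7500.
Divide by k = 3: 16.7500/3 = 5.5833.

5.5833


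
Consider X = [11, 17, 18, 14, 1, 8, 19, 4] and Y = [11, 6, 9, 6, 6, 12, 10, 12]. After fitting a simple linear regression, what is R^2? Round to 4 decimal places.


The fitted line is Y = 9.6959 + -0.0605*X.
SSres = 48.8503, SStot = 50.0000.
R^2 = 1 - SSres/SStot = 0.0230.

0.0230


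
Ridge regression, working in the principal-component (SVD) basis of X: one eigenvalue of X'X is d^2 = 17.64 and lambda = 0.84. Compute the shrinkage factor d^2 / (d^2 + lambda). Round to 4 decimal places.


Denominator = d^2 + lambda = 17.64 + 0.84 = 18.4800.
Shrinkage = 17.64 / 18.4800 = 0.9545.

0.9545


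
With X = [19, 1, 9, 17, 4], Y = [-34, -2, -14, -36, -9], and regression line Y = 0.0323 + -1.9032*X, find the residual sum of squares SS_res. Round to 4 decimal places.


Compute predicted values, then residuals = yi - yhat_i.
Residuals: [2.1285, -0.1291, 3.0965, -3.6779, -1.4195].
SSres = sum(residual^2) = 29.6774.

29.6774


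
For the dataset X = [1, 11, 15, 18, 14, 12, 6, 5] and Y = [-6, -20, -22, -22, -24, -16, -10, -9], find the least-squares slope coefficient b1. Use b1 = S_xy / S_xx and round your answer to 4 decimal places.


The sample means are xbar = 10.2500 and ybar = -16.1250.
Compute S_xx = 231.5000 and S_xy = -262.7500.
Slope b1 = S_xy / S_xx = -262.7500 / 231.5000 = -1.1350.

-1.1350


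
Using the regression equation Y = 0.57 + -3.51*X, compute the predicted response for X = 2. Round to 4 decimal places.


Substitute X = 2 into the equation:
Y = 0.57 + -3.51 * 2 = 0.57 + -7.0200 = -6.4500.

-6.4500


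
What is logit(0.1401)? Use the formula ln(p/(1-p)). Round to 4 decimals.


The odds are p/(1-p) = 0.1401 / 0.8599 = 0.1629.
logit(p) = ln(0.1629) = -1.8145.

-1.8145


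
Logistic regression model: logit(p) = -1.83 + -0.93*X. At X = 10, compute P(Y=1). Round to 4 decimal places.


Linear predictor: z = -1.83 + -0.93 * 10 = -11.1300.
P = 1/(1 + exp(11.1300)) = 1/(1 + 68186.3720) = 0.0000.

0.0000


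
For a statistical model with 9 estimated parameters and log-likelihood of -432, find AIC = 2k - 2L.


AIC = 2k - 2*loglik = 2(9) - 2(-432).
= 18 + 864 = 882.

882


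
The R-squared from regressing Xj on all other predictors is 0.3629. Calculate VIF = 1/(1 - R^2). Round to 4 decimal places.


VIF = 1 / (1 - 0.3629).
= 1 / 0.6371 = 1.5696.

1.5696


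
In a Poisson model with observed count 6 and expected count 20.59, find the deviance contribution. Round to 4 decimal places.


First: ln(6/20.59) = -1.233046.
Then: 6 * -1.233046 = -7.398276.
y - mu = 6 - 20.59 = -14.59.
D = 2(-7.398276 - -14.59) = 14.383448, which rounds to 14.3834.

14.3834


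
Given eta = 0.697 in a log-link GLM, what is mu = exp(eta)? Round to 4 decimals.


mu = exp(eta) = exp(0.697).
= 2.0077.

2.0077


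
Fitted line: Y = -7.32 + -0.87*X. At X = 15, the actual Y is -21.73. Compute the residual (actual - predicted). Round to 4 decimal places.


Compute yhat = -7.32 + (-0.87)(15) = -20.3700.
Residual = actual - predicted = -21.73 - -20.3700 = -1.3600.

-1.3600


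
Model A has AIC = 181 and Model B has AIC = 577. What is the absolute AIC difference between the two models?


|AIC_A - AIC_B| = |181 - 577| = 396.
Model A is preferred (lower AIC).

396


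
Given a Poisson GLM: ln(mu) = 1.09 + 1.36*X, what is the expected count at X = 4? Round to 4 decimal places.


Linear predictor: eta = 1.09 + (1.36)(4) = 6.5300.
Expected count: mu = exp(6.5300) = 685.3982.

685.3982


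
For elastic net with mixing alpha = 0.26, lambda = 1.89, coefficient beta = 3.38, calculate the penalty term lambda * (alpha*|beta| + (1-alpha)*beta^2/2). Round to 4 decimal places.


L1 component = 0.26 * |3.38| = 0.8788.
L2 component = 0.74 * 3.38^2 / 2 = 4.2270.
Penalty = 1.89 * (0.8788 + 4.2270) = 1.89 * 5.1058 = 9.6500.

9.6500


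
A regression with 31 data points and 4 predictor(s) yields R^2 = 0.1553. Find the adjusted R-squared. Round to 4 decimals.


Adjusted R^2 = 1 - (1 - R^2) * (n-1)/(n-p-1).
(1 - R^2) = 0.8447.
(n-1)/(n-p-1) = 30/26.
(1 - R^2) * (n-1) = 0.8447 * 30 = 25.3410.
Divide by (n-p-1): 25.3410 / 26 = 0.9747.
Adj R^2 = 1 - 0.9747 = 0.0253.

0.0253


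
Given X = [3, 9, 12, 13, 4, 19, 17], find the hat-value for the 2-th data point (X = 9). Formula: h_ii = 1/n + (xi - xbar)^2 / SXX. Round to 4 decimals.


Mean of X: xbar = 11.0000.
SXX = 222.0000.
For X = 9: h = 1/7 + (9 - 11.0000)^2/222.0000 = 0.1609.

0.1609


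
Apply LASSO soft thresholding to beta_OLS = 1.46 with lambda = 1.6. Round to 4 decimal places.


Check: |1.46| = 1.46 vs lambda = 1.6.
Since |beta| <= lambda, the coefficient is set to 0.
Soft-thresholded coefficient = 0.0000.

0.0000


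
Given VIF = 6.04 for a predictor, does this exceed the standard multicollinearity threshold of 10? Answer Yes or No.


Check: VIF = 6.04 vs threshold = 10.
Since 6.04 < 10, the answer is No.

No


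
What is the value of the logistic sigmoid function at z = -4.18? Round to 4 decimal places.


exp(4.1800) = 65.3659.
1 + exp(-z) = 66.3659.
sigmoid = 1/66.3659 = 0.0151.

0.0151


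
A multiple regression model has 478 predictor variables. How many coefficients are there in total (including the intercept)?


Each predictor gets one coefficient, plus one intercept.
Total parameters = 478 + 1 = 479.

479


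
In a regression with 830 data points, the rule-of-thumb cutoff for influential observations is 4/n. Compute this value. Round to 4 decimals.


Cook's distance cutoff = 4/n = 4/830.
= 0.0048.

0.0048


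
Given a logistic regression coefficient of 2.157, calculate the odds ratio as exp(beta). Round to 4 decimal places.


Odds ratio = exp(beta) = exp(2.157).
= 8.6452.

8.6452


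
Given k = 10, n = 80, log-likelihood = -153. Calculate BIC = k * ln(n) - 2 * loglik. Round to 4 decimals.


ln(80) = 4.382027.
k * ln(n) = 10 * 4.382027 = 43.820270.
-2L = 306.
BIC = 43.820270 + 306 = 349.820270, which rounds to 349.8203.

349.8203


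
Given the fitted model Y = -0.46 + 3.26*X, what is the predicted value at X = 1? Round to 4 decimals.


Plug X = 1 into Y = -0.46 + 3.26*X:
Y = -0.46 + 3.2600 = 2.8000.

2.8000


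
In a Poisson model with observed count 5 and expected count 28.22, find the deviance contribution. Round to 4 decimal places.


Compute y*ln(y/mu) = 5*ln(5/28.22) = 5*-1.730593 = -8.652965.
y - mu = -23.22.
D = 2*(-8.652965 - (-23.22)) = 29.134070, which rounds to 29.1341.

29.1341


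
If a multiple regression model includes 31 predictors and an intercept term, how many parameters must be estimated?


Total coefficients = number of predictors + 1 (for the intercept).
= 31 + 1 = 32.

32


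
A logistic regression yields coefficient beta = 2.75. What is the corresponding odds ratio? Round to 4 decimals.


exp(2.75) = 15.6426.
So the odds ratio is 15.6426.

15.6426


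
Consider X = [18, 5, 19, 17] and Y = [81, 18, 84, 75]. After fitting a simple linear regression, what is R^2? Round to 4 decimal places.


The fitted line is Y = -5.7845 + 4.7650*X.
SSres = 1.6427, SStot = 2925.0000.
R^2 = 1 - SSres/SStot = 0.9994.

0.9994


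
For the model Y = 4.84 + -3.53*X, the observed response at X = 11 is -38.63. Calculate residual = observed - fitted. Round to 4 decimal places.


Predicted = 4.84 + -3.53 * 11 = -33.9900.
Residual = -38.63 - -33.9900 = -4.6400.

-4.6400


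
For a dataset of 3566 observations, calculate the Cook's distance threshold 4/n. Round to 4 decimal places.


The threshold is 4/n.
4/3566 = 0.0011.

0.0011


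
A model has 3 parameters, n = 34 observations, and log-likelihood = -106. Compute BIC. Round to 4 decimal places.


ln(34) = 3.526361.
k * ln(n) = 3 * 3.526361 = 10.579083.
-2L = 212.
BIC = 10.579083 + 212 = 222.579083, which rounds to 222.5791.

222.5791


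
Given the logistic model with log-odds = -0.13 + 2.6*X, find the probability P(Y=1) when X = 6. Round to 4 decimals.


Compute z = -0.13 + (2.6)(6) = 15.4700.
exp(-z) = 0.0000.
P = 1/(1 + 0.0000) = 1.0000.

1.0000


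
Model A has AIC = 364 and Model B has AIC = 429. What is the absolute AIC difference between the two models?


Compute |364 - 429| = 65.
Model A has the smaller AIC.

65


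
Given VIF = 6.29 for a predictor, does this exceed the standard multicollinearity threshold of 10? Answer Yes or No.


The threshold is 10.
VIF = 6.29 is < 10.
Multicollinearity indication: No.

No


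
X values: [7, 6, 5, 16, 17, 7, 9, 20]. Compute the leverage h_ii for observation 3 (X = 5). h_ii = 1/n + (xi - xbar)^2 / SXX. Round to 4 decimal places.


Compute xbar = 10.8750 with n = 8 observations.
SXX = 238.8750.
Leverage = 1/8 + (5 - 10.8750)^2/238.8750 = 0.2695.

0.2695


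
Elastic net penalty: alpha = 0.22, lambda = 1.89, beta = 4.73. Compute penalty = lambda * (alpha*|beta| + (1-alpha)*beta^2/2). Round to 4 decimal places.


alpha * |beta| = 0.22 * 4.73 = 1.0406.
(1-alpha) * beta^2/2 = 0.78 * 22.3729/2 = 8.7254.
Total = 1.89 * (1.0406 + 8.7254) = 18.4578.

18.4578


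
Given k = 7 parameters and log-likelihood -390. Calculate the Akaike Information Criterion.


Compute:
2k = 2*7 = 14.
-2*loglik = -2*(-390) = 780.
AIC = 14 + 780 = 794.

794


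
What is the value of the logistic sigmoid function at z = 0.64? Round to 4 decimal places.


Compute exp(-0.6400) = 0.5273.
Sigmoid = 1 / (1 + 0.5273) = 1 / 1.5273 = 0.6548.

0.6548


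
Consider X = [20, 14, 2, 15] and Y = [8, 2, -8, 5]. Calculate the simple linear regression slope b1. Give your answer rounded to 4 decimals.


The sample means are xbar = 12.7500 and ybar = 1.7500.
Compute S_xx = 174.7500 and S_xy = 157.7500.
Slope b1 = S_xy / S_xx = 157.7500 / 174.7500 = 0.9027.

0.9027


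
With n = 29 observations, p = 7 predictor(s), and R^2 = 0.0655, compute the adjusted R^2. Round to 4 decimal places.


Adjusted R^2 = 1 - (1 - R^2) * (n-1)/(n-p-1).
(1 - R^2) = 0.9345.
(n-1)/(n-p-1) = 28/21.
(1 - R^2) * (n-1) = 0.9345 * 28 = 26.1660.
Divide by (n-p-1): 26.1660 / 21 = 1.2460.
Adj R^2 = 1 - 1.2460 = -0.2460.

-0.2460


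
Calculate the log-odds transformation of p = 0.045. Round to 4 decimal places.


Compute the odds: 0.045/0.955 = 0.0471.
Take the natural log: ln(0.0471) = -3.0550.

-3.0550


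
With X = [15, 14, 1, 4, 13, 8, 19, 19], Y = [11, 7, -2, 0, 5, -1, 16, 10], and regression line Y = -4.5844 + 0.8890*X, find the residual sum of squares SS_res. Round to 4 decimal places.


Compute predicted values, then residuals = yi - yhat_i.
Residuals: [2.2494, -0.8616, 1.6954, 1.0284, -1.9726, -3.5276, 3.6934, -2.3066].
SSres = sum(residual^2) = 45.0309.

45.0309


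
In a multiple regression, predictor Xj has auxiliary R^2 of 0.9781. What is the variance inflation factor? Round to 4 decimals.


Denominator: 1 - 0.9781 = 0.0219.
VIF = 1 / 0.0219 = 45.6621.

45.6621


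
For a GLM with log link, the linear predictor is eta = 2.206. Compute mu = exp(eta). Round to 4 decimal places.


The inverse log link gives:
mu = exp(2.206) = 9.0793.

9.0793


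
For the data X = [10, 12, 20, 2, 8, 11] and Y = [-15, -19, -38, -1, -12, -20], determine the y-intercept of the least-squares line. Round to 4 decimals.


The slope is b1 = -2.0612.
Sample means are xbar = 10.5000 and ybar = -17.5000.
Intercept: b0 = -17.5000 - (-2.0612)(10.5000) = 4.1429.

4.1429


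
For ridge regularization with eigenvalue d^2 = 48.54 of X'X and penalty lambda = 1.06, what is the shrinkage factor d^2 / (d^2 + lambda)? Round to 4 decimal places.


Compute the denominator: 48.54 + 1.06 = 49.6000.
Shrinkage factor = 48.54 / 49.6000 = 0.9786.

0.9786


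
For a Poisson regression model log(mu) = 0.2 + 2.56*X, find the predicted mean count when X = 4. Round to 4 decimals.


Compute eta = 0.2 + 2.56 * 4 = 10.4400.
Apply inverse link: mu = e^10.4400 = 34200.6524.

34200.6524


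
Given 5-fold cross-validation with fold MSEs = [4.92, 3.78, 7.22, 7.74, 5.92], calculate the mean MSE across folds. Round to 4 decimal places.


Sum of fold MSEs = 29.5800.
Average = 29.5800 / 5 = 5.9160.

5.9160


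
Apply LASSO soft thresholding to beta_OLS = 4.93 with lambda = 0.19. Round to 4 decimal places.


|beta_OLS| = 4.93.
lambda = 0.19.
Since |beta| > lambda, coefficient = sign(beta)*(|beta| - lambda) = 4.7400.
Result = 4.7400.

4.7400


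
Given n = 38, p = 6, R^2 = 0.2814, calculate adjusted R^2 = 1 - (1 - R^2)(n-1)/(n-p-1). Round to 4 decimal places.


Plug in: Adj R^2 = 1 - (1 - 0.2814) * 37/31.
= 1 - 0.7186 * 37/31
= 1 - 26.5882 / 31
= 1 - 0.8577 = 0.1423.

0.1423


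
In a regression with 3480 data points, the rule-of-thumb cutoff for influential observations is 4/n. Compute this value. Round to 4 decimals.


Using the rule of thumb:
Threshold = 4 / 3480 = 0.0011.

0.0011


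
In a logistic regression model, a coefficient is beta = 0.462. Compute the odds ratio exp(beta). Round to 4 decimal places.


The odds ratio is computed as:
OR = e^(0.462) = 1.5872.

1.5872


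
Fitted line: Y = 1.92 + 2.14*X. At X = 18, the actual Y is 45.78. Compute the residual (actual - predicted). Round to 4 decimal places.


Fitted value at X = 18 is yhat = 1.92 + 2.14*18 = 40.4400.
Residual = 45.78 - 40.4400 = 5.3400.

5.3400


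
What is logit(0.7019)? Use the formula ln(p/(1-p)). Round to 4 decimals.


1 - p = 0.2981.
p/(1-p) = 2.3546.
logit = ln(2.3546) = 0.8564.

0.8564


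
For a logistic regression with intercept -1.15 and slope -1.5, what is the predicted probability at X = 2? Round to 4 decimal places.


Compute z = -1.15 + (-1.5)(2) = -4.1500.
exp(-z) = 63.4340.
P = 1/(1 + 63.4340) = 0.0155.

0.0155


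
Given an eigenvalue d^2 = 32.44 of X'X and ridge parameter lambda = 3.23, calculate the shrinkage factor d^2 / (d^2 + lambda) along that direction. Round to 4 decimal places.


d^2 + lambda = 32.44 + 3.23 = 35.6700.
Shrinkage factor = 32.44/35.6700 = 0.9094.

0.9094


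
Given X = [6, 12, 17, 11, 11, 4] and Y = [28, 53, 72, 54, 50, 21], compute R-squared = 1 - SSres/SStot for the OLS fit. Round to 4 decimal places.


After computing the OLS fit (b0=5.4446, b1=4.0218):
SSres = 25.2824, SStot = 1753.3333.
R^2 = 1 - 25.2824/1753.3333 = 0.9856.

0.9856


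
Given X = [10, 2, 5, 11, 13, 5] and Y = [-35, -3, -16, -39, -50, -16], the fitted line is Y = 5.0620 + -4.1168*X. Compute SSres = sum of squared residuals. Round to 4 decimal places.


For each point, residual = actual - predicted.
Residuals: [1.1060, 0.1716, -0.4780, 1.2228, -1.5436, -0.4780].
Sum of squared residuals = 5.5876.

5.5876


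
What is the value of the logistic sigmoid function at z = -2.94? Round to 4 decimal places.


exp(2.9400) = 18.9158.
1 + exp(-z) = 19.9158.
sigmoid = 1/19.9158 = 0.0502.

0.0502


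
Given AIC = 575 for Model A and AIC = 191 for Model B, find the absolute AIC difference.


Compute |575 - 191| = 384.
Model B has the smaller AIC.

384


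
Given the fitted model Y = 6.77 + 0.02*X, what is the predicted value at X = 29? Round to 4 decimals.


Predicted value:
Y = 6.77 + (0.02)(29) = 6.77 + 0.5800 = 7.3500.

7.3500


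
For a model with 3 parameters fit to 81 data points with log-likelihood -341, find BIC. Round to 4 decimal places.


Compute k*ln(n) = 3*ln(81) = 3*4.394449 = 13.183347.
Then -2*loglik = 682.
BIC = 13.183347 + 682 = 695.183347, which rounds to 695.1833.

695.1833


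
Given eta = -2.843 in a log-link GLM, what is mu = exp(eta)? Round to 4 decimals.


mu = exp(eta) = exp(-2.843).
= 0.0583.

0.0583


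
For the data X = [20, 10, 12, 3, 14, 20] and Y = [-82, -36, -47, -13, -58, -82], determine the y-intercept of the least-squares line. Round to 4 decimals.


The slope is b1 = -4.1564.
Sample means are xbar = 13.1667 and ybar = -53.0000.
Intercept: b0 = -53.0000 - (-4.1564)(13.1667) = 1.7263.

1.7263


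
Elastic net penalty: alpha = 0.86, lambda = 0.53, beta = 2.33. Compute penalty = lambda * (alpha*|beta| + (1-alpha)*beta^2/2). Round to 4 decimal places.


L1 component = 0.86 * |2.33| = 2.0038.
L2 component = 0.14 * 2.33^2 / 2 = 0.3800.
Penalty = 0.53 * (2.0038 + 0.3800) = 0.53 * 2.3838 = 1.2634.

1.2634


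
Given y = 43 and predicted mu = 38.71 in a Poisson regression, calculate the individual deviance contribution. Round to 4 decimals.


y/mu = 43/38.71 = 1.110824 (approx.), and ln(43/38.71) = 0.105102.
y * ln(y/mu) = 43 * 0.105102 = 4.519386.
y - mu = 4.29.
D = 2 * (4.519386 - 4.29) = 0.458772, which rounds to 0.4588.

0.4588


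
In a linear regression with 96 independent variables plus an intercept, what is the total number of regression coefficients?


Each predictor gets one coefficient, plus one intercept.
Total parameters = 96 + 1 = 97.

97


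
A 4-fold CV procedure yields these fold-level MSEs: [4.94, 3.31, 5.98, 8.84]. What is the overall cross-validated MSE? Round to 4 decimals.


Total MSE across folds = 23.0700.
CV-MSE = 23.0700/4 = 5.7675.

5.7675


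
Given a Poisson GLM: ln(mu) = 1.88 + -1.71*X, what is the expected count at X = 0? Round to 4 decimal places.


Linear predictor: eta = 1.88 + (-1.71)(0) = 1.8800.
Expected count: mu = exp(1.8800) = 6.5535.

6.5535


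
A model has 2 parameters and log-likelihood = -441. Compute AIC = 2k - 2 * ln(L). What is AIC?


AIC = 2*2 - 2*(-441).
= 4 + 882 = 886.

886


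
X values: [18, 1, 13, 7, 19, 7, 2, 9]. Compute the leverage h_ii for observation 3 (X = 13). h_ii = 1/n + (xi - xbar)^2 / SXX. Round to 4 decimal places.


Mean of X: xbar = 9.5000.
SXX = 316.0000.
For X = 13: h = 1/8 + (13 - 9.5000)^2/316.0000 = 0.1638.

0.1638


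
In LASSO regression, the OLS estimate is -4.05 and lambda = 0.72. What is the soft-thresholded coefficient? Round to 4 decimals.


|beta_OLS| = 4.05.
lambda = 0.72.
Since |beta| > lambda, coefficient = sign(beta)*(|beta| - lambda) = -3.3300.
Result = -3.3300.

-3.3300


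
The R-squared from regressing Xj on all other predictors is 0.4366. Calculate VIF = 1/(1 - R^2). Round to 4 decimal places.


Denominator: 1 - 0.4366 = 0.5634.
VIF = 1 / 0.5634 = 1.7749.

1.7749


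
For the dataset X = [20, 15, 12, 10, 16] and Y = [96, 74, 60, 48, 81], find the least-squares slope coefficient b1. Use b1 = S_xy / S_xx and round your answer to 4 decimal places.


The sample means are xbar = 14.6000 and ybar = 71.8000.
Compute S_xx = 59.2000 and S_xy = 284.6000.
Slope b1 = S_xy / S_xx = 284.6000 / 59.2000 = 4.8074.

4.8074


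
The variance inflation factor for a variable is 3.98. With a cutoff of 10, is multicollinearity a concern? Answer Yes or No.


Check: VIF = 3.98 vs threshold = 10.
Since 3.98 < 10, the answer is No.

No


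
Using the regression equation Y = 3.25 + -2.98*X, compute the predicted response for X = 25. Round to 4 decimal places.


Substitute X = 25 into the equation:
Y = 3.25 + -2.98 * 25 = 3.25 + -74.5000 = -71.2500.

-71.2500


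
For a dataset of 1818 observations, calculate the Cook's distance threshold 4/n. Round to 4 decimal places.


Using the rule of thumb:
Threshold = 4 / 1818 = 0.0022.

0.0022


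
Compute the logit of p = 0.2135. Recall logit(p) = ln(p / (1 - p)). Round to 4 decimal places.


Compute the odds: 0.2135/0.7865 = 0.2715.
Take the natural log: ln(0.2715) = -1.3040.

-1.3040


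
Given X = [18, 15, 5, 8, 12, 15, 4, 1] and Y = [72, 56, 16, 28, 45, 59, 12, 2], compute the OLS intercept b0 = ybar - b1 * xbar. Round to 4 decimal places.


The slope is b1 = 4.1271.
Sample means are xbar = 9.7500 and ybar = 36.2500.
Intercept: b0 = 36.2500 - (4.1271)(9.7500) = -3.9896.

-3.9896


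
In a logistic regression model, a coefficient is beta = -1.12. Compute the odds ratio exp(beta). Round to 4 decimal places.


Odds ratio = exp(beta) = exp(-1.12).
= 0.3263.

0.3263


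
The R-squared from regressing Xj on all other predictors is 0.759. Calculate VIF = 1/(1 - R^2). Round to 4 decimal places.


Denominator: 1 - 0.759 = 0.241.
VIF = 1 / 0.241 = 4.1494.

4.1494


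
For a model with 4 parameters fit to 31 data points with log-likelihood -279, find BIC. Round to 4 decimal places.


ln(31) = 3.433987.
k * ln(n) = 4 * 3.433987 = 13.735948.
-2L = 558.
BIC = 13.735948 + 558 = 571.735948, which rounds to 571.7359.

571.7359


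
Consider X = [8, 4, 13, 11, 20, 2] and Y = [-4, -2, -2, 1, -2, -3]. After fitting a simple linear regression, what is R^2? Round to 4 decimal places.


After computing the OLS fit (b0=-2.6797, b1=0.0703):
SSres = 12.9453, SStot = 14.0000.
R^2 = 1 - 12.9453/14.0000 = 0.0753.

0.0753


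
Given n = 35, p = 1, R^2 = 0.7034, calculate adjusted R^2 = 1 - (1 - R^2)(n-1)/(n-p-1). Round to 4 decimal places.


Plug in: Adj R^2 = 1 - (1 - 0.7034) * 34/33.
= 1 - 0.2966 * 34/33
= 1 - 10.0844 / 33
= 1 - 0.3056 = 0.6944.

0.6944


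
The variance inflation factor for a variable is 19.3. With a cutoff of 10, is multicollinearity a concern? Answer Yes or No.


Check: VIF = 19.3 vs threshold = 10.
Since 19.3 >= 10, the answer is Yes.

Yes


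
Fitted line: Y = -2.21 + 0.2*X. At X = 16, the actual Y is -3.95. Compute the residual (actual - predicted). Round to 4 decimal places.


Compute yhat = -2.21 + (0.2)(16) = 0.9900.
Residual = actual - predicted = -3.95 - 0.9900 = -4.9400.

-4.9400


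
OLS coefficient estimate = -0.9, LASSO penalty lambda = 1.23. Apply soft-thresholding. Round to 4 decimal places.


|beta_OLS| = 0.9.
lambda = 1.23.
Since |beta| <= lambda, the coefficient is set to 0.
Result = 0.0000.

0.0000


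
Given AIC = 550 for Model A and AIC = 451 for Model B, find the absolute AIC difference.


Absolute difference = |550 - 451| = 99.
The model with lower AIC (B) is preferred.

99


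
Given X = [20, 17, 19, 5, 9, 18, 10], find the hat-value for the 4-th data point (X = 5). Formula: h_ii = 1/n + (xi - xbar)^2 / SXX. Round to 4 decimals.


n = 7, xbar = 14.0000.
SXX = sum((xi - xbar)^2) = 208.0000.
h = 1/7 + (5 - 14.0000)^2 / 208.0000 = 0.5323.

0.5323


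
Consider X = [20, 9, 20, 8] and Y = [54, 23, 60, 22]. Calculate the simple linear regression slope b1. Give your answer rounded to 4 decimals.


Calculate xbar = 14.2500, ybar = 39.7500.
S_xx = 132.7500, S_xy = 397.2500.
Using b1 = S_xy / S_xx = 397.2500 / 132.7500, we get b1 = 2.9925.

2.9925


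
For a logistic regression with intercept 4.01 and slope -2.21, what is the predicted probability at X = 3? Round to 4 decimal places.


Linear predictor: z = 4.01 + -2.21 * 3 = -2.6200.
P = 1/(1 + exp(2.6200)) = 1/(1 + 13.7357) = 0.0679.

0.0679


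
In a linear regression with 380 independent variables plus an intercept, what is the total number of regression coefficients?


Total coefficients = number of predictors + 1 (for the intercept).
= 380 + 1 = 381.

381


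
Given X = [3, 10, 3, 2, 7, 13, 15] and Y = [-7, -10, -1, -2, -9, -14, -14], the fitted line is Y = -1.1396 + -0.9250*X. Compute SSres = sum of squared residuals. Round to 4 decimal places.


Predicted values from Y = -1.1396 + -0.9250*X.
Residuals: [-3.0854, 0.3896, 2.9146, 0.9896, -1.3854, -0.8354, 1.0146].
SSres = 22.7923.

22.7923


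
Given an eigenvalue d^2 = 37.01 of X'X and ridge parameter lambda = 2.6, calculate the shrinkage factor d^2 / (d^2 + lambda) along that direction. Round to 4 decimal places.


Compute the denominator: 37.01 + 2.6 = 39.6100.
Shrinkage factor = 37.01 / 39.6100 = 0.9344.

0.9344


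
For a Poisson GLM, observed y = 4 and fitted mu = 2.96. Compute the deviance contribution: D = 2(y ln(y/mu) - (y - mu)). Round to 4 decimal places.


y/mu = 4/2.96 = 1.351351 (approx.), and ln(4/2.96) = 0.301105.
y * ln(y/mu) = 4 * 0.301105 = 1.204420.
y - mu = 1.04.
D = 2 * (1.204420 - 1.04) = 0.328840, which rounds to 0.3288.

0.3288


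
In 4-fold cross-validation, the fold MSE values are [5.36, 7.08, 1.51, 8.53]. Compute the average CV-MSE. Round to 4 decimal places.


Total MSE across folds = 22.4800.
CV-MSE = 22.4800/4 = 5.6200.

5.6200


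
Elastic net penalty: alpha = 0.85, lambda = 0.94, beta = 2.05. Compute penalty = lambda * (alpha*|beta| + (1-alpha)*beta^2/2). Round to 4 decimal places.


Compute:
L1 = 0.85 * 2.05 = 1.7425.
L2 = 0.15 * 2.05^2 / 2 = 0.3152.
Penalty = 0.94 * (1.7425 + 0.3152) = 1.9342.

1.9342


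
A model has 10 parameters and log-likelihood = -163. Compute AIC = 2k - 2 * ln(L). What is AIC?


AIC = 2*10 - 2*(-163).
= 20 + 326 = 346.

346


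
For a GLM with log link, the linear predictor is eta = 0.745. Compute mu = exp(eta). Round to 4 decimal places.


Apply the inverse link:
mu = e^0.745 = 2.1064.

2.1064


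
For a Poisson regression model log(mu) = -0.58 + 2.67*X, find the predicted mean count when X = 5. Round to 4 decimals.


Compute eta = -0.58 + 2.67 * 5 = 12.7700.
Apply inverse link: mu = e^12.7700 = 351512.3061.

351512.3061


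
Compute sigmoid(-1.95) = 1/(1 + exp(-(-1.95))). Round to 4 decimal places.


exp(1.9500) = 7.0287.
1 + exp(-z) = 8.0287.
sigmoid = 1/8.0287 = 0.1246.

0.1246


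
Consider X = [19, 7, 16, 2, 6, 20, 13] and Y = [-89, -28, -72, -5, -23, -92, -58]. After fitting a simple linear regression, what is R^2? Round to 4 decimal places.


After computing the OLS fit (b0=5.8438, b1=-4.9145):
SSres = 4.7328, SStot = 7029.7143.
R^2 = 1 - 4.7328/7029.7143 = 0.9993.

0.9993


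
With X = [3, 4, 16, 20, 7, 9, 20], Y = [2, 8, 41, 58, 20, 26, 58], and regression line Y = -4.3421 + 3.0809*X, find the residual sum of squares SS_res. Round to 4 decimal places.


Predicted values from Y = -4.3421 + 3.0809*X.
Residuals: [-2.9006, 0.0185, -3.9523, 0.7241, 2.7758, 2.6140, 0.7241].
SSres = 39.6212.

39.6212


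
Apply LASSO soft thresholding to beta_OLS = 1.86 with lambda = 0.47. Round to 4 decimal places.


Absolute value: |1.86| = 1.86.
Compare to lambda = 0.47.
Since |beta| > lambda, coefficient = sign(beta)*(|beta| - lambda) = 1.3900.

1.3900


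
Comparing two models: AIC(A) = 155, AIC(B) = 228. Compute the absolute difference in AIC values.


Absolute difference = |155 - 228| = 73.
The model with lower AIC (A) is preferred.

73


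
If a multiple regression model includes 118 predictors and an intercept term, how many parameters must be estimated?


Including the intercept, the model has 118 predictor coefficients + 1 intercept.
Total = 119.

119


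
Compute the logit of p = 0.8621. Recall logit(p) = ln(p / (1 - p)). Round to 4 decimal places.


The odds are p/(1-p) = 0.8621 / 0.1379 = 6.2516.
logit(p) = ln(6.2516) = 1.8328.

1.8328


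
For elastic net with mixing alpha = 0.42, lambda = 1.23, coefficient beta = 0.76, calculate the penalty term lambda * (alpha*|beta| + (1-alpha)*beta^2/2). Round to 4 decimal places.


alpha * |beta| = 0.42 * 0.76 = 0.3192.
(1-alpha) * beta^2/2 = 0.58 * 0.5776/2 = 0.1675.
Total = 1.23 * (0.3192 + 0.1675) = 0.5986.

0.5986


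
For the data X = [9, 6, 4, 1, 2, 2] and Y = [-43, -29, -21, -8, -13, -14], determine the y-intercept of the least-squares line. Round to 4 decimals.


First find the slope: b1 = -4.2391.
Means: xbar = 4.0000, ybar = -21.3333.
b0 = ybar - b1 * xbar = -21.3333 - -4.2391 * 4.0000 = -4.3768.

-4.3768


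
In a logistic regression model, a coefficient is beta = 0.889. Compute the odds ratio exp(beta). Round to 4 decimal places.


The odds ratio is computed as:
OR = e^(0.889) = 2.4327.

2.4327


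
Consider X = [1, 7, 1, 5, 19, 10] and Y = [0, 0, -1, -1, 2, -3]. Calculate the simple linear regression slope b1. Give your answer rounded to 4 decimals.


First compute the means: xbar = 7.1667, ybar = -0.5000.
Then S_xx = sum((xi - xbar)^2) = 228.8333.
S_xy = sum((xi - xbar)(yi - ybar)) = 23.5000.
b1 = S_xy / S_xx = 23.5000 / 228.8333 = 0.1027.

0.1027


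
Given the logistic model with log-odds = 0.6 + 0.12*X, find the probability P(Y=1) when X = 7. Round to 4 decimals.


Linear predictor: z = 0.6 + 0.12 * 7 = 1.4400.
P = 1/(1 + exp(-1.4400)) = 1/(1 + 0.2369) = 0.8085.

0.8085


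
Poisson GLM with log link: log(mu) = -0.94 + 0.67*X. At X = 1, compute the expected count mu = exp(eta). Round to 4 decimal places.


Linear predictor: eta = -0.94 + (0.67)(1) = -0.2700.
Expected count: mu = exp(-0.2700) = 0.7634.

0.7634


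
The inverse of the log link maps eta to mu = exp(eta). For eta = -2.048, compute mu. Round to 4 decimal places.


The inverse log link gives:
mu = exp(-2.048) = 0.1290.

0.1290


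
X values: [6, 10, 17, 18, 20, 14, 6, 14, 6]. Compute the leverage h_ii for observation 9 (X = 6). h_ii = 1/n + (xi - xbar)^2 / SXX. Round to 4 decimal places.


Mean of X: xbar = 12.3333.
SXX = 244.0000.
For X = 6: h = 1/9 + (6 - 12.3333)^2/244.0000 = 0.2755.

0.2755


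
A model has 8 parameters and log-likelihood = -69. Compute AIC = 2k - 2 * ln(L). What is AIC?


AIC = 2k - 2*loglik = 2(8) - 2(-69).
= 16 + 138 = 154.

154


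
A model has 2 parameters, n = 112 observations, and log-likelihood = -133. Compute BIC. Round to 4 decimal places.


Compute k*ln(n) = 2*ln(112) = 2*4.718499 = 9.436998.
Then -2*loglik = 266.
BIC = 9.436998 + 266 = 275.436998, which rounds to 275.4370.

275.4370


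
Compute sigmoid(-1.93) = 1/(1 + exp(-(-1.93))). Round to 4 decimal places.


Compute exp(1.9300) = 6.8895.
Sigmoid = 1 / (1 + 6.8895) = 1 / 7.8895 = 0.1268.

0.1268


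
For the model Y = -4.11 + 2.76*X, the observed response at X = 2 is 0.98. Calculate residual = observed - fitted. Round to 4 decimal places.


Predicted = -4.11 + 2.76 * 2 = 1.4100.
Residual = 0.98 - 1.4100 = -0.4300.

-0.4300


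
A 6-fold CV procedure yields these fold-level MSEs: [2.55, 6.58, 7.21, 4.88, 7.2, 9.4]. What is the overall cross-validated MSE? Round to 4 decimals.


Total MSE across folds = 37.8200.
CV-MSE = 37.8200/6 = 6.3033.

6.3033


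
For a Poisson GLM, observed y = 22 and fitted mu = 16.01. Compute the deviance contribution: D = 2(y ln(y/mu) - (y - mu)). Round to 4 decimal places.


Compute y*ln(y/mu) = 22*ln(22/16.01) = 22*0.317829 = 6.992238.
y - mu = 5.99.
D = 2*(6.992238 - (5.99)) = 2.004476, which rounds to 2.0045.

2.0045


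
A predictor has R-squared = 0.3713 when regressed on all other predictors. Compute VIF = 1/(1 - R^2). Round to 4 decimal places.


Using VIF = 1/(1 - R^2_j):
1 - 0.3713 = 0.6287.
VIF = 1.5906.

1.5906


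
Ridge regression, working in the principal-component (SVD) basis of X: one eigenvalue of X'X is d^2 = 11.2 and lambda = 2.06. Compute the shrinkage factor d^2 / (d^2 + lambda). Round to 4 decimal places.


Denominator = d^2 + lambda = 11.2 + 2.06 = 13.2600.
Shrinkage = 11.2 / 13.2600 = 0.8446.

0.8446


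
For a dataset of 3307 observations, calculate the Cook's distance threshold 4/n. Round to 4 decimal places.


The threshold is 4/n.
4/3307 = 0.0012.

0.0012


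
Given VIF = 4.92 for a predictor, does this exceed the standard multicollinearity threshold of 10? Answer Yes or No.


The threshold is 10.
VIF = 4.92 is < 10.
Multicollinearity indication: No.

No


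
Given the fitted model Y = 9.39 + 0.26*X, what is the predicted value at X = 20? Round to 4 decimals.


Predicted value:
Y = 9.39 + (0.26)(20) = 9.39 + 5.2000 = 14.5900.

14.5900


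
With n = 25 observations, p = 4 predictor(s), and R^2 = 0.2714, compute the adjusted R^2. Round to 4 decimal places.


Plug in: Adj R^2 = 1 - (1 - 0.2714) * 24/20.
= 1 - 0.7286 * 24/20
= 1 - 17.4864 / 20
= 1 - 0.8743 = 0.1257.

0.1257


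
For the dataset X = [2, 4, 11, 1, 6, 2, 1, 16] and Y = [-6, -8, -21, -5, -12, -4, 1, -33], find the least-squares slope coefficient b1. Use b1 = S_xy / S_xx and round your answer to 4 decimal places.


The sample means are xbar = 5.3750 and ybar = -11.0000.
Compute S_xx = 207.8750 and S_xy = -414.0000.
Slope b1 = S_xy / S_xx = -414.0000 / 207.8750 = -1.9916.

-1.9916


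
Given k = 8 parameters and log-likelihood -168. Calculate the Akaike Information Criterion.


AIC = 2*8 - 2*(-168).
= 16 + 336 = 352.

352


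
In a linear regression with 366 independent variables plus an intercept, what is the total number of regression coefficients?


Total coefficients = number of predictors + 1 (for the intercept).
= 366 + 1 = 367.

367


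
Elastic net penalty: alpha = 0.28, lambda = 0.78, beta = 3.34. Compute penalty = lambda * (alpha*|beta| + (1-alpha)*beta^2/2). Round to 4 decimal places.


Compute:
L1 = 0.28 * 3.34 = 0.9352.
L2 = 0.72 * 3.34^2 / 2 = 4.0160.
Penalty = 0.78 * (0.9352 + 4.0160) = 3.8619.

3.8619


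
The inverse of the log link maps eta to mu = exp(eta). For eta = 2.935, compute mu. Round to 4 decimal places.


mu = exp(eta) = exp(2.935).
= 18.8215.

18.8215


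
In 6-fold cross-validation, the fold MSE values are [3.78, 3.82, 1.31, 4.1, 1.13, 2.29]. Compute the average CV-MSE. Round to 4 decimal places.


Sum of fold MSEs = 16.4300.
Average = 16.4300 / 6 = 2.7383.

2.7383


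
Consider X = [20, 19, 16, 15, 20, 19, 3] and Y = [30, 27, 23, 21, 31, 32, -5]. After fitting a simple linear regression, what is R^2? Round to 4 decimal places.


Fit the OLS line: b0 = -11.1039, b1 = 2.1136.
SSres = 14.5877.
SStot = 997.4286.
R^2 = 1 - 14.5877/997.4286 = 0.9854.

0.9854


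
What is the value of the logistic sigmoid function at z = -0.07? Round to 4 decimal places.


exp(0.0700) = 1.0725.
1 + exp(-z) = 2.0725.
sigmoid = 1/2.0725 = 0.4825.

0.4825


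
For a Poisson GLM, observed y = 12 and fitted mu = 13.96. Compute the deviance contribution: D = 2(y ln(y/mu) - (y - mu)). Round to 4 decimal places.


y/mu = 12/13.96 = 0.859599 (approx.), and ln(12/13.96) = -0.151289.
y * ln(y/mu) = 12 * -0.151289 = -1.815468.
y - mu = -1.96.
D = 2 * (-1.815468 - -1.96) = 0.289064, which rounds to 0.2891.

0.2891


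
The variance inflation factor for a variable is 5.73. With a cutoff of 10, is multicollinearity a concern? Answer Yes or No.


Compare VIF = 5.73 to the threshold of 10.
5.73 < 10, so the answer is No.

No


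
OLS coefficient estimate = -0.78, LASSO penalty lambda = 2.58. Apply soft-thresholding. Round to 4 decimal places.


|beta_OLS| = 0.78.
lambda = 2.58.
Since |beta| <= lambda, the coefficient is set to 0.
Result = 0.0000.

0.0000


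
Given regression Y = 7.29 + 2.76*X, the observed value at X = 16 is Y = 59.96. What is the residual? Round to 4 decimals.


Compute yhat = 7.29 + (2.76)(16) = 51.4500.
Residual = actual - predicted = 59.96 - 51.4500 = 8.5100.

8.5100


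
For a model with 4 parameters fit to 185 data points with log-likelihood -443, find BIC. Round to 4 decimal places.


ln(185) = 5.220356.
k * ln(n) = 4 * 5.220356 = 20.881424.
-2L = 886.
BIC = 20.881424 + 886 = 906.881424, which rounds to 906.8814.

906.8814


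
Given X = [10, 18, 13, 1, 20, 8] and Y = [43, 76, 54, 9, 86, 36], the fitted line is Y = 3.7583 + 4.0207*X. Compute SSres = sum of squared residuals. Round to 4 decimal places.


Predicted values from Y = 3.7583 + 4.0207*X.
Residuals: [-0.9653, -0.1309, -2.0274, 1.2210, 1.8277, 0.0761].
SSres = 9.8964.

9.8964


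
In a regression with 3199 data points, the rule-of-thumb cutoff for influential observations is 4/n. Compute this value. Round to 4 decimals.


Cook's distance cutoff = 4/n = 4/3199.
= 0.0013.

0.0013


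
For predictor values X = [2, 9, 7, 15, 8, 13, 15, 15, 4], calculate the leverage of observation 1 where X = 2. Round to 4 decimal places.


n = 9, xbar = 9.7778.
SXX = sum((xi - xbar)^2) = 197.5556.
h = 1/9 + (2 - 9.7778)^2 / 197.5556 = 0.4173.

0.4173


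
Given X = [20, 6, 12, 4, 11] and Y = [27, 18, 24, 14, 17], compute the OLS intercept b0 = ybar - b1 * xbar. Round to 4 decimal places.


First find the slope: b1 = 0.7668.
Means: xbar = 10.6000, ybar = 20.0000.
b0 = ybar - b1 * xbar = 20.0000 - 0.7668 * 10.6000 = 11.8724.

11.8724


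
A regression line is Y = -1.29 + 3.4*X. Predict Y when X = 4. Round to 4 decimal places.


Predicted value:
Y = -1.29 + (3.4)(4) = -1.29 + 13.6000 = 12.3100.

12.3100


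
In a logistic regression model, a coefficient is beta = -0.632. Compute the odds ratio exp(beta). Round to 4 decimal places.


Odds ratio = exp(beta) = exp(-0.632).
= 0.5315.

0.5315


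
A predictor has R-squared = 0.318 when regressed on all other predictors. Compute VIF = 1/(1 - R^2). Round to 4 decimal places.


Using VIF = 1/(1 - R^2_j):
1 - 0.318 = 0.682.
VIF = 1.4663.

1.4663


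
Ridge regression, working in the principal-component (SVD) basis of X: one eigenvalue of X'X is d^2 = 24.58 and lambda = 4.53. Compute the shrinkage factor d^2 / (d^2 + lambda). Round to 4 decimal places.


Compute the denominator: 24.58 + 4.53 = 29.1100.
Shrinkage factor = 24.58 / 29.1100 = 0.8444.

0.8444


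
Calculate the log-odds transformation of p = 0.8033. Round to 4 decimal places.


1 - p = 0.1967.
p/(1-p) = 4.0839.
logit = ln(4.0839) = 1.4070.

1.4070


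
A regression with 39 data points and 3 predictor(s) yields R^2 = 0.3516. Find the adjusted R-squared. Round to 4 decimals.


Plug in: Adj R^2 = 1 - (1 - 0.3516) * 38/35.
= 1 - 0.6484 * 38/35
= 1 - 24.6392 / 35
= 1 - 0.7040 = 0.2960.

0.2960


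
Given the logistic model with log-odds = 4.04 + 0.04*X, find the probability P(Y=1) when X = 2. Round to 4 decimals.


Linear predictor: z = 4.04 + 0.04 * 2 = 4.1200.
P = 1/(1 + exp(-4.1200)) = 1/(1 + 0.0162) = 0.9840.

0.9840


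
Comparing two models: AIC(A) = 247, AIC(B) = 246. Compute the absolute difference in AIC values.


Compute |247 - 246| = 1.
Model B has the smaller AIC.

1


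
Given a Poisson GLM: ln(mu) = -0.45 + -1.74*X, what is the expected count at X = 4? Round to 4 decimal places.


Compute eta = -0.45 + -1.74 * 4 = -7.4100.
Apply inverse link: mu = e^-7.4100 = 0.0006.

0.0006


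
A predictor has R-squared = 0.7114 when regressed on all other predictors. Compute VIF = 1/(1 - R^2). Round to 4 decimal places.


Using VIF = 1/(1 - R^2_j):
1 - 0.7114 = 0.2886.
VIF = 3.4650.

3.4650


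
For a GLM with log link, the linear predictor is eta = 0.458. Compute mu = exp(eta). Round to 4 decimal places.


mu = exp(eta) = exp(0.458).
= 1.5809.

1.5809


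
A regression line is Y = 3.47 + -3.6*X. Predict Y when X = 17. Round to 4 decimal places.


Predicted value:
Y = 3.47 + (-3.6)(17) = 3.47 + -61.2000 = -57.7300.

-57.7300


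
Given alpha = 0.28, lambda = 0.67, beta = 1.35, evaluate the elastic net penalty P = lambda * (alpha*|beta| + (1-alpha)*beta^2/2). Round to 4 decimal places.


Compute:
L1 = 0.28 * 1.35 = 0.3780.
L2 = 0.72 * 1.35^2 / 2 = 0.6561.
Penalty = 0.67 * (0.3780 + 0.6561) = 0.6928.

0.6928


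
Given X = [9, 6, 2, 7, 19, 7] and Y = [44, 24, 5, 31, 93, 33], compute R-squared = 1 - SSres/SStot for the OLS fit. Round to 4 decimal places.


The fitted line is Y = -4.9490 + 5.1939*X.
SSres = 13.1939, SStot = 4419.3333.
R^2 = 1 - SSres/SStot = 0.9970.

0.9970


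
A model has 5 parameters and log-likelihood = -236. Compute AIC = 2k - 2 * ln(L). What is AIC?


AIC = 2k - 2*loglik = 2(5) - 2(-236).
= 10 + 472 = 482.

482


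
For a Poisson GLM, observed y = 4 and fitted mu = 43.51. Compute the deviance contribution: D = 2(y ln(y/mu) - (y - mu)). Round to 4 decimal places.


Compute y*ln(y/mu) = 4*ln(4/43.51) = 4*-2.386696 = -9.546784.
y - mu = -39.51.
D = 2*(-9.546784 - (-39.51)) = 59.926432, which rounds to 59.9264.

59.9264
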